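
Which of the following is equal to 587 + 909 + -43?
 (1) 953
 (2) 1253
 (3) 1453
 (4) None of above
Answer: 3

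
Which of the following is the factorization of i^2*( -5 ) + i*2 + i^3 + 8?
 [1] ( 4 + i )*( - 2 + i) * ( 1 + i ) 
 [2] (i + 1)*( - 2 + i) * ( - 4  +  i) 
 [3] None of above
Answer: 2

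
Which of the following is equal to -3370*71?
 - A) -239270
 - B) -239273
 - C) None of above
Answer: A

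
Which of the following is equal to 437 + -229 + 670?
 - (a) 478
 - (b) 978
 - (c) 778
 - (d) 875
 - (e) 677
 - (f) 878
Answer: f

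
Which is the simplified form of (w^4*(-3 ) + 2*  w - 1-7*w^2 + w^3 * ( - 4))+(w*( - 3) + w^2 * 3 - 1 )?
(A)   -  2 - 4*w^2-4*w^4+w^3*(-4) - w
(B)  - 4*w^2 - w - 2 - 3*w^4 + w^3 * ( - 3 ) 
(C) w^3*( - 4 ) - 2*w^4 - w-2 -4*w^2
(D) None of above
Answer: D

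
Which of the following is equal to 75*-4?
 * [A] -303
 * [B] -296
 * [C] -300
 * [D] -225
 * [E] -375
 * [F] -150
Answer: C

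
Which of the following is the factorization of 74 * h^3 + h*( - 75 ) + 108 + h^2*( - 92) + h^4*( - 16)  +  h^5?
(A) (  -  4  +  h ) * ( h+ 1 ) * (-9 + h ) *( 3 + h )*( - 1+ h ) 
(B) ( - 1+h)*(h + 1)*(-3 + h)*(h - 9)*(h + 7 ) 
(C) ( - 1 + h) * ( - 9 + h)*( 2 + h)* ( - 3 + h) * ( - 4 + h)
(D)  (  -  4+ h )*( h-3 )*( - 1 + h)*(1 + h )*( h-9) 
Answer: D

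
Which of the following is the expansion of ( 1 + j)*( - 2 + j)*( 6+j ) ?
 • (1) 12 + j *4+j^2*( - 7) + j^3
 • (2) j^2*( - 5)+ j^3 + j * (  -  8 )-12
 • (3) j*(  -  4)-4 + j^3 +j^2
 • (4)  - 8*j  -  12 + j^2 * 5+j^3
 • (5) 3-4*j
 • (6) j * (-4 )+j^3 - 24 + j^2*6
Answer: 4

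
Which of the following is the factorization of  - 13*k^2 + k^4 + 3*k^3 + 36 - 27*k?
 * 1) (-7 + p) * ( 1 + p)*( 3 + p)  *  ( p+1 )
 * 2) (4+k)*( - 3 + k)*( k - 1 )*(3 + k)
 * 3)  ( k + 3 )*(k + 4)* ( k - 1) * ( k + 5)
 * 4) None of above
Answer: 2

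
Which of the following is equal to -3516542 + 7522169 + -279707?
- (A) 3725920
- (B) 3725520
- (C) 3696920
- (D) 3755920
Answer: A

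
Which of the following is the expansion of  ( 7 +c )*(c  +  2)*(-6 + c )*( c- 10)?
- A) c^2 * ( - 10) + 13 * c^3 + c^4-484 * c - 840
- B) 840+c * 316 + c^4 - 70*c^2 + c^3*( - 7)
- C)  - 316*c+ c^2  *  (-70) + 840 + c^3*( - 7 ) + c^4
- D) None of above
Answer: B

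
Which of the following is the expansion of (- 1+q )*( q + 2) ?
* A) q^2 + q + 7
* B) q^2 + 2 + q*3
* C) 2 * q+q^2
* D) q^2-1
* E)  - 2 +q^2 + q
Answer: E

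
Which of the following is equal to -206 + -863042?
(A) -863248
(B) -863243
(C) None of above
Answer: A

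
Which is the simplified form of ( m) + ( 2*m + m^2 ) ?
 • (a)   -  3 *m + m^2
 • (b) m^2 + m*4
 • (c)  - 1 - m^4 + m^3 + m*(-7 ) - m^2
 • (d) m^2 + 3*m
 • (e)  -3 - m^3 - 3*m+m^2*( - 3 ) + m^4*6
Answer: d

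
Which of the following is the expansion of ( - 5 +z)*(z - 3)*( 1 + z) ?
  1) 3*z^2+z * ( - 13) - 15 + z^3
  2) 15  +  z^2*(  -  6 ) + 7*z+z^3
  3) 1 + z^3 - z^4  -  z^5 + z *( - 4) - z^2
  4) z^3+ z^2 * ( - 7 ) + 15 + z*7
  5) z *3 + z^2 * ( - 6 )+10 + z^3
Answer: 4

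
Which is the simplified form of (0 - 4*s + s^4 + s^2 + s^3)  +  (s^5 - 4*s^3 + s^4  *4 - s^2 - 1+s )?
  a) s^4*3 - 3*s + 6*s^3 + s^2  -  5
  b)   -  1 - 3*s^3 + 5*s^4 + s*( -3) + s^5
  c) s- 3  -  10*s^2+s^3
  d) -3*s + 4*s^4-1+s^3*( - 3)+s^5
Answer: b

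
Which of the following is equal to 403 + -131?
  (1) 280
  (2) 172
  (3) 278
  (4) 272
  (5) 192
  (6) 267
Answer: 4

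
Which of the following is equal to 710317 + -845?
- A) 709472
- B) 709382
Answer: A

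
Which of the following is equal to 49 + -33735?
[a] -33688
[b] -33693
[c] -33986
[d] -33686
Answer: d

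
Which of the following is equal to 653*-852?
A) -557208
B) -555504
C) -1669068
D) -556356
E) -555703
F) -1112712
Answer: D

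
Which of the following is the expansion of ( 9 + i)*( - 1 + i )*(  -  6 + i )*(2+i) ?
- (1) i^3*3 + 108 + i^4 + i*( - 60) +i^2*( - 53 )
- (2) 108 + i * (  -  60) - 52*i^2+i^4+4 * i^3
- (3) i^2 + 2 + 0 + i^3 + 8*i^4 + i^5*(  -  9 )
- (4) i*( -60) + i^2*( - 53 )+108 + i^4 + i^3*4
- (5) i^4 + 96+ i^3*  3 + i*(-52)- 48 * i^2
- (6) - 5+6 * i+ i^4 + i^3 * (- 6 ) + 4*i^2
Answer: 4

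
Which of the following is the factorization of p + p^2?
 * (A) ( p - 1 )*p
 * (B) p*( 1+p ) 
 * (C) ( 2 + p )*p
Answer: B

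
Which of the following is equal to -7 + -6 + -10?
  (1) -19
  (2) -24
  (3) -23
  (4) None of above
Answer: 3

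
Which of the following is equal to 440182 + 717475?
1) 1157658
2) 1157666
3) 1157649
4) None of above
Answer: 4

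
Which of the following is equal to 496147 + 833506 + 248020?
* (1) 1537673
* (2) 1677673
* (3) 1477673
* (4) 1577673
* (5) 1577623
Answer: 4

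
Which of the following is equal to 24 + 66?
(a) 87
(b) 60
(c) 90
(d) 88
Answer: c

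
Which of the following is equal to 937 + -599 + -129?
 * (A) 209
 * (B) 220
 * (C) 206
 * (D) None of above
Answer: A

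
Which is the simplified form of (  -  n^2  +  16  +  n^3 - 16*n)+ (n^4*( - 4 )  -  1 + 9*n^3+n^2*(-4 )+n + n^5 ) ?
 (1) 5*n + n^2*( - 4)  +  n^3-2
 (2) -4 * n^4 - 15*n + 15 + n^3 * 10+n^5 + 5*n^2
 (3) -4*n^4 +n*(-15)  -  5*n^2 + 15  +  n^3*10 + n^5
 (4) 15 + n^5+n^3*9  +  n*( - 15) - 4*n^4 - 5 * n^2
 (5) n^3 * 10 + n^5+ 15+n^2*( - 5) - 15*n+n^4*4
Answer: 3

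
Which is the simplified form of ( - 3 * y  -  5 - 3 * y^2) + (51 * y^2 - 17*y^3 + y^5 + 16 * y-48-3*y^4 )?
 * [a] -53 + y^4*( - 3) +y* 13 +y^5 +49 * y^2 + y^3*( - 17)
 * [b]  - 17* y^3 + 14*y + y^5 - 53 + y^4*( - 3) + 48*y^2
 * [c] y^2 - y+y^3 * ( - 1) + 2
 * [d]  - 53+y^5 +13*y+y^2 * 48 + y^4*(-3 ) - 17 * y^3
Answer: d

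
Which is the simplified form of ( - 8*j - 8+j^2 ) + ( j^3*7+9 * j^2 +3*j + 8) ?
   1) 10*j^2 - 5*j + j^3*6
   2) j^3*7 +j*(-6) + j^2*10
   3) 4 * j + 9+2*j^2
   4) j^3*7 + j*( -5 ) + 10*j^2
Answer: 4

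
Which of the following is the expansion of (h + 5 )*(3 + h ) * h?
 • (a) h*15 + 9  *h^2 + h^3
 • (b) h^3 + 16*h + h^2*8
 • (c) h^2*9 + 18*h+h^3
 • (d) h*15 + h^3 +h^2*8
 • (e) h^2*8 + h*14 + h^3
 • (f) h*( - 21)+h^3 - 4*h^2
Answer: d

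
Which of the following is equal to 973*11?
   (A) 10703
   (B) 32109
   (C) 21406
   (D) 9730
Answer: A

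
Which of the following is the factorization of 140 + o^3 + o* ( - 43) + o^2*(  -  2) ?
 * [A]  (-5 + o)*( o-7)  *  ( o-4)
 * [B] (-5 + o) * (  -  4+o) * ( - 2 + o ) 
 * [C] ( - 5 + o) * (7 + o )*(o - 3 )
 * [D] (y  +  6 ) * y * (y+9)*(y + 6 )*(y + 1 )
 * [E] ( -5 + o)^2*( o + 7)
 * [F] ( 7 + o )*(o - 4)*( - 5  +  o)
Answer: F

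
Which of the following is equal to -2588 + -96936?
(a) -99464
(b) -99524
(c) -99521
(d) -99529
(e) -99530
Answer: b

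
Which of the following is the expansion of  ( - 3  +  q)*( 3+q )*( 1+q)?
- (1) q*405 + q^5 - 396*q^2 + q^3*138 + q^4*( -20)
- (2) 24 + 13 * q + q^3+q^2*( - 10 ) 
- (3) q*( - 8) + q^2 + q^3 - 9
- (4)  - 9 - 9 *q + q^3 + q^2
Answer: 4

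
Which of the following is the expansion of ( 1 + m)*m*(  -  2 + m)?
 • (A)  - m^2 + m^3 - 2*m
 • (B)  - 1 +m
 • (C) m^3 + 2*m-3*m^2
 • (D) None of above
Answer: A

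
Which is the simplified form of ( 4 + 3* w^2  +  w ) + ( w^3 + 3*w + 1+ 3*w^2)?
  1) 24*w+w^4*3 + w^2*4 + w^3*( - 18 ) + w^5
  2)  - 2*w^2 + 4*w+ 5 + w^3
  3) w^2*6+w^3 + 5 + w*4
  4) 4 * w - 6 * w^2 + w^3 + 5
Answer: 3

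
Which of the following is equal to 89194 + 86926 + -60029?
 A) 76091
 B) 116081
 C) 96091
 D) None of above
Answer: D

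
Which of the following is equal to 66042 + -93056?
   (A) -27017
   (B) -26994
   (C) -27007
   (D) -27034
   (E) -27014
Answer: E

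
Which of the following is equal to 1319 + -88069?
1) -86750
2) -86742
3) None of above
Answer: 1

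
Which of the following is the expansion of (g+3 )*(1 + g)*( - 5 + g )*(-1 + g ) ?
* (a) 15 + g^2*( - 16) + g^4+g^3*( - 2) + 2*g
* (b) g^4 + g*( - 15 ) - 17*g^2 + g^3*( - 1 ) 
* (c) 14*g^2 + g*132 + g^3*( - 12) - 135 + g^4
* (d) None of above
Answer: a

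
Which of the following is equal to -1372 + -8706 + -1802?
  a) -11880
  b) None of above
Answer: a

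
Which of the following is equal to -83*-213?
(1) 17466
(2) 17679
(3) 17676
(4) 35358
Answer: 2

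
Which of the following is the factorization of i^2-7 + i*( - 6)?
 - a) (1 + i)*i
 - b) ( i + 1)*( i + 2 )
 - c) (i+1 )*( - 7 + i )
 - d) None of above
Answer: c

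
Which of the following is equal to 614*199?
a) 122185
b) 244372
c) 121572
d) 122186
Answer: d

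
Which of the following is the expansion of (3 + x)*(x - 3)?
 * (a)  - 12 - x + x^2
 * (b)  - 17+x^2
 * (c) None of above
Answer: c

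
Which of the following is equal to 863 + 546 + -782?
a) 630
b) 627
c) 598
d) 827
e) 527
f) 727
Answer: b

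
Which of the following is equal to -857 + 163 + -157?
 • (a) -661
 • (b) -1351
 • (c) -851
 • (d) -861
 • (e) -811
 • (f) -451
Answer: c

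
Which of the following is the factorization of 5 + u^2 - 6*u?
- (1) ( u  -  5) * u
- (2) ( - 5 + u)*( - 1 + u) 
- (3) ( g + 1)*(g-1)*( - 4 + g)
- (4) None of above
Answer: 2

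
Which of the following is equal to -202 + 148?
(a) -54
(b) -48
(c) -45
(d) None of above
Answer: a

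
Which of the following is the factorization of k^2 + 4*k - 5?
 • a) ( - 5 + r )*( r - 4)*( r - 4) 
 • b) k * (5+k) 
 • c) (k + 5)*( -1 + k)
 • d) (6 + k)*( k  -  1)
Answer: c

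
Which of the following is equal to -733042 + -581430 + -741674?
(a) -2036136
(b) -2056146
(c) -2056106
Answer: b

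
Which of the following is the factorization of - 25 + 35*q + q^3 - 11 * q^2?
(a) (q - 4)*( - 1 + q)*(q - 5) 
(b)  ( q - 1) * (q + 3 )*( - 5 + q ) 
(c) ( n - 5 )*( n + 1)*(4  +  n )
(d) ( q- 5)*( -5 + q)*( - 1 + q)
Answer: d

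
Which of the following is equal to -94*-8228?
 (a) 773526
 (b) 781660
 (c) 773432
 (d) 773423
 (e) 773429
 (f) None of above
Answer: c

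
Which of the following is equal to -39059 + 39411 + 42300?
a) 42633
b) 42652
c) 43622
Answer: b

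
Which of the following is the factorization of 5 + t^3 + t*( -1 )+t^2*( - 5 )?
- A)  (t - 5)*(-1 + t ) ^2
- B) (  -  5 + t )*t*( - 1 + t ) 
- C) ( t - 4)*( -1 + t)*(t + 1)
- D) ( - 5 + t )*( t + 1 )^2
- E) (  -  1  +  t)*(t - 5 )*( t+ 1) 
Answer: E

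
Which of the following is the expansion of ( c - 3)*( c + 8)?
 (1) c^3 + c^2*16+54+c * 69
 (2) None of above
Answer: 2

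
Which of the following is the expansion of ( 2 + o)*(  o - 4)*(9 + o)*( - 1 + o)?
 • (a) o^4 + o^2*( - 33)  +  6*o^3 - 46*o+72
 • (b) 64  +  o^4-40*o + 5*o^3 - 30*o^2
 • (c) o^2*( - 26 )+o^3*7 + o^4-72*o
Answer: a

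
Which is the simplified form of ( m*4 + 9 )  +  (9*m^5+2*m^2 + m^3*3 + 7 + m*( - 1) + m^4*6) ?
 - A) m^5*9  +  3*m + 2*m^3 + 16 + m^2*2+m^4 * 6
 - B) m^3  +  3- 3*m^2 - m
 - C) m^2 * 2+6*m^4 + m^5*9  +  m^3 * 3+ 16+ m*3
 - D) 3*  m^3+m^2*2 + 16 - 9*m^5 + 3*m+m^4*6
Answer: C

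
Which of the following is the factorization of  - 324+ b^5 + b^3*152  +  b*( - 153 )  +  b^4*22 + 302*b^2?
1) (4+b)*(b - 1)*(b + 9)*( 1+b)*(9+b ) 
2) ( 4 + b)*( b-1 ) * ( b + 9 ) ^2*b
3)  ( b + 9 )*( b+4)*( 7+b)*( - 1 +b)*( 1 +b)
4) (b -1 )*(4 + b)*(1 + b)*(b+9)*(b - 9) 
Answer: 1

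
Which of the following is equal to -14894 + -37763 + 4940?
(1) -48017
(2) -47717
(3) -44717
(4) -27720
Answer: 2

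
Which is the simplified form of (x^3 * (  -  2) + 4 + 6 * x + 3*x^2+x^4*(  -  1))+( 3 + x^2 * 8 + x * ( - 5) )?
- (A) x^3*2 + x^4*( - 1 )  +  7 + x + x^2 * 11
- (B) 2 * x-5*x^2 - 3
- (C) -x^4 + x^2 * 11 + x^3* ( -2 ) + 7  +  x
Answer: C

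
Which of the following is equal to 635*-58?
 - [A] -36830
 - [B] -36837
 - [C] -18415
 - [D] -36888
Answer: A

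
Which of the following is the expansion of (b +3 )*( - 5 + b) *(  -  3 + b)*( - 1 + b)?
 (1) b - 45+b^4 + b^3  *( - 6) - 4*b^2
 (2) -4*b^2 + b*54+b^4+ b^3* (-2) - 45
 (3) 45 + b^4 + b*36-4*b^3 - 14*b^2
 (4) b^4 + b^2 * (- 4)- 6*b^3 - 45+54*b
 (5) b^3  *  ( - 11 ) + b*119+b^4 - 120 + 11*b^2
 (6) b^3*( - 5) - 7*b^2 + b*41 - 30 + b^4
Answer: 4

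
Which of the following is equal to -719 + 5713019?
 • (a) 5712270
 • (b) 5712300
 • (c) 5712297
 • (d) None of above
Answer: b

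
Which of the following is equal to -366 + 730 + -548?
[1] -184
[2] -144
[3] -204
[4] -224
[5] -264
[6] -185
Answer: 1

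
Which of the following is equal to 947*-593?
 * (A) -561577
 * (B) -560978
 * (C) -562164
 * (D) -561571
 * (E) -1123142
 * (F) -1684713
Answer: D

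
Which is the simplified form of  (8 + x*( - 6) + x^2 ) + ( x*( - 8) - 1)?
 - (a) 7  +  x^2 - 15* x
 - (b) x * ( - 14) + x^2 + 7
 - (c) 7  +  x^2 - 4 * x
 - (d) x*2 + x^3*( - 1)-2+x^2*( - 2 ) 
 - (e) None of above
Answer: b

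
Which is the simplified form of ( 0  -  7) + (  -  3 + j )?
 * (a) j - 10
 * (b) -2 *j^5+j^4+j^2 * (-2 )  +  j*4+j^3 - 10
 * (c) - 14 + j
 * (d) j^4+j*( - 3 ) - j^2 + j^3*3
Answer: a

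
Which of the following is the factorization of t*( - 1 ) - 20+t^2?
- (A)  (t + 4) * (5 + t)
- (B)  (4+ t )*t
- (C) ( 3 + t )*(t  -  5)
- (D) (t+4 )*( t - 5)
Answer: D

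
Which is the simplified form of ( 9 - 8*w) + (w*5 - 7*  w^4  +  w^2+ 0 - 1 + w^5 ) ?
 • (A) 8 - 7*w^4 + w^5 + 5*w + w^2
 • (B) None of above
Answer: B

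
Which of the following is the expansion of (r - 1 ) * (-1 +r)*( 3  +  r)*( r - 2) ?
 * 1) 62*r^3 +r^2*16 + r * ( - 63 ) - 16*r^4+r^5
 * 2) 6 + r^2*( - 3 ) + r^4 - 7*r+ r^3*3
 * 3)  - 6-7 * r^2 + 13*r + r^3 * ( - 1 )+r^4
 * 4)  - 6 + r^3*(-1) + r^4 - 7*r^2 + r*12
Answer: 3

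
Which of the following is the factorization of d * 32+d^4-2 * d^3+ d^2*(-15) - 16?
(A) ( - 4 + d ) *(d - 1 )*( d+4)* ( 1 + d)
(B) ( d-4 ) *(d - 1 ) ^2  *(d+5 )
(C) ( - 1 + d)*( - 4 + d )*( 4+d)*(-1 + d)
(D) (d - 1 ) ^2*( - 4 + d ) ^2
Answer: C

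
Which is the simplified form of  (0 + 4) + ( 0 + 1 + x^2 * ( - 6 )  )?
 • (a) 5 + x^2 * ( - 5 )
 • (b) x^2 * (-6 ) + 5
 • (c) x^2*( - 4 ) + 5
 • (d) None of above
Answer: b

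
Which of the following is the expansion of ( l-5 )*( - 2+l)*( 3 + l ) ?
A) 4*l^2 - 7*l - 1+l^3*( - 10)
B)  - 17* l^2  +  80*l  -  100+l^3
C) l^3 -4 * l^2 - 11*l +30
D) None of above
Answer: C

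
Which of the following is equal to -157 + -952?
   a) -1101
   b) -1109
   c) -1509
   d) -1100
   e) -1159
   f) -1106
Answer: b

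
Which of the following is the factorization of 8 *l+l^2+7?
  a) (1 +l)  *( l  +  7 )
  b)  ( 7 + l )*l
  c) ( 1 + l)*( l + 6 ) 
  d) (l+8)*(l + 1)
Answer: a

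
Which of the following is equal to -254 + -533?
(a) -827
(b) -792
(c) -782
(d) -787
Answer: d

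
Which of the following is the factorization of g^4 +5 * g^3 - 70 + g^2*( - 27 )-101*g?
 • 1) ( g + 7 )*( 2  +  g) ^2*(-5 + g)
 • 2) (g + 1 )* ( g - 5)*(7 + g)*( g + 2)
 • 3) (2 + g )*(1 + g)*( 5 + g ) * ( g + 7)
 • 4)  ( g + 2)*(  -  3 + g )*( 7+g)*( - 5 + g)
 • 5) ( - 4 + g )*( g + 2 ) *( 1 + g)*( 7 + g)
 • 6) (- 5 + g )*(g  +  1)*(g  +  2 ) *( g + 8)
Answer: 2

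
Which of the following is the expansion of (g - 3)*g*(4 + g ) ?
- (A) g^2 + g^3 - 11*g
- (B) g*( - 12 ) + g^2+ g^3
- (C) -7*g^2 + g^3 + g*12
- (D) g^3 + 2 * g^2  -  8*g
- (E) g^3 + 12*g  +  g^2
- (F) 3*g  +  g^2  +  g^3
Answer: B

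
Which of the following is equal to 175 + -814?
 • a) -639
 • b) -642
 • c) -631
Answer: a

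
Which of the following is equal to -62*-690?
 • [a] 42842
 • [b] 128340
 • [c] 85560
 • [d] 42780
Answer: d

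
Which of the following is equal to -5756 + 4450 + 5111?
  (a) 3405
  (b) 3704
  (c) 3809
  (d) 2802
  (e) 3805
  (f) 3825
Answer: e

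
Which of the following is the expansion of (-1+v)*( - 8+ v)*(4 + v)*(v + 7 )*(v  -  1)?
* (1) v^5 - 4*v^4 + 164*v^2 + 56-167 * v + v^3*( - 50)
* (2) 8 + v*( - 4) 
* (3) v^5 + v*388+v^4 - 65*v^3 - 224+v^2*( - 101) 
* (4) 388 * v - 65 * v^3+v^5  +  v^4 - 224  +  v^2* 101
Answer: 3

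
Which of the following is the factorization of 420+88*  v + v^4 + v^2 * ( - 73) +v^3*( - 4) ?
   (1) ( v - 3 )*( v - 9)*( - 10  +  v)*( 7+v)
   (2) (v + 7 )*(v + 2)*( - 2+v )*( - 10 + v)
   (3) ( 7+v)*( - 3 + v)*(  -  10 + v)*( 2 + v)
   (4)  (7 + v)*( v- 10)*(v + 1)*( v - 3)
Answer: 3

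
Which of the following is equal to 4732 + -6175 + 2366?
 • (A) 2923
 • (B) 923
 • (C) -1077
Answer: B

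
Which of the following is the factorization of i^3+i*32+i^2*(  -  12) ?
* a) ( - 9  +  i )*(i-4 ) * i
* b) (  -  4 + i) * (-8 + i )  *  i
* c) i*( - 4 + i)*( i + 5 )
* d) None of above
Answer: b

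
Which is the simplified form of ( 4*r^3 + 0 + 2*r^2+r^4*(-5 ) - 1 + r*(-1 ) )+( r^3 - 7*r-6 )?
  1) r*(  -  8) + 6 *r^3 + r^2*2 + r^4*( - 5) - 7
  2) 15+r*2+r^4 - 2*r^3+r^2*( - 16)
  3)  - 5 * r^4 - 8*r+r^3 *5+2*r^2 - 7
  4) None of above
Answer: 3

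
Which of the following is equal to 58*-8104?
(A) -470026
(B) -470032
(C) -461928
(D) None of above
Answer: B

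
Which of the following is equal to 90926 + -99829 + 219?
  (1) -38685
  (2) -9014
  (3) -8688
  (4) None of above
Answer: 4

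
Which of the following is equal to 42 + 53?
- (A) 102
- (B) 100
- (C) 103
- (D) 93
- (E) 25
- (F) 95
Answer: F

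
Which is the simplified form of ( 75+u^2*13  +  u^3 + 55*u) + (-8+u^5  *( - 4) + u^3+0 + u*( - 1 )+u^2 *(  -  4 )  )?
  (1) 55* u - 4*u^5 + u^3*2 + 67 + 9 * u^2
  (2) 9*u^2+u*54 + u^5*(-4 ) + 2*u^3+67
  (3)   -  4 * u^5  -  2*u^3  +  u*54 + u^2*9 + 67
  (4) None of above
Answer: 2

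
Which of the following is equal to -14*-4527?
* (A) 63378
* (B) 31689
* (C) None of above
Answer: A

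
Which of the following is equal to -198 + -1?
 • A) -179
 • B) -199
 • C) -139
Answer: B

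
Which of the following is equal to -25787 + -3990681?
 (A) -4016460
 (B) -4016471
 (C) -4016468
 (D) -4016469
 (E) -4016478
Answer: C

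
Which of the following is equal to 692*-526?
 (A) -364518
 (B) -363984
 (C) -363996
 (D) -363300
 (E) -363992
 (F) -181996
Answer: E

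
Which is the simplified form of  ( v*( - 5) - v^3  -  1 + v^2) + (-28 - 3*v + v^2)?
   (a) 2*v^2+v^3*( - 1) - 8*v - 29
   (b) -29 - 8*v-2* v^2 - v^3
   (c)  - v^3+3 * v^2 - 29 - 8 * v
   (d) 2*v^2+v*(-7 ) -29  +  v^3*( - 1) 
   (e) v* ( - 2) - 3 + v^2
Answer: a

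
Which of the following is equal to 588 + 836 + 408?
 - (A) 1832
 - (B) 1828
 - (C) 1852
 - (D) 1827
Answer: A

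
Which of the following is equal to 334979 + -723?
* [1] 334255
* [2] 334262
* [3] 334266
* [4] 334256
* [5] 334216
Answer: 4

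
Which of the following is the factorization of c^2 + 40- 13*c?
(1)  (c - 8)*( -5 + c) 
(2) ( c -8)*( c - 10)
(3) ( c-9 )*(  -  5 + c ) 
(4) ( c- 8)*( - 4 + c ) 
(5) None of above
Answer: 1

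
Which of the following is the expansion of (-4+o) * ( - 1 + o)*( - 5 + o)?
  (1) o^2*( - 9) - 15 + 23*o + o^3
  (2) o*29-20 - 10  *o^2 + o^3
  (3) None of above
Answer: 2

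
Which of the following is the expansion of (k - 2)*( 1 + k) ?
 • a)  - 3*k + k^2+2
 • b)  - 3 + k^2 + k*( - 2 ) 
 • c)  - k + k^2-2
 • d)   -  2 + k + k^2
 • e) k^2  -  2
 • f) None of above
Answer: c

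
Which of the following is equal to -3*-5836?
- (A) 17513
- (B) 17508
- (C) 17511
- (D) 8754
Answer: B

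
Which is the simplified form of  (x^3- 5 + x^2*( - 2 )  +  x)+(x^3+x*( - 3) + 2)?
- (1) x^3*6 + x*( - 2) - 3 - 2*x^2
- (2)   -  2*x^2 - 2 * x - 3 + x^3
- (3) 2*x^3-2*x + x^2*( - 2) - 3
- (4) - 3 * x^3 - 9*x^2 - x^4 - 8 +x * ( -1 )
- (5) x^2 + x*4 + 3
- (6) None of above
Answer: 3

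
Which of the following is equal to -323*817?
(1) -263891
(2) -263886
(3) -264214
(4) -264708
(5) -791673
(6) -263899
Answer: 1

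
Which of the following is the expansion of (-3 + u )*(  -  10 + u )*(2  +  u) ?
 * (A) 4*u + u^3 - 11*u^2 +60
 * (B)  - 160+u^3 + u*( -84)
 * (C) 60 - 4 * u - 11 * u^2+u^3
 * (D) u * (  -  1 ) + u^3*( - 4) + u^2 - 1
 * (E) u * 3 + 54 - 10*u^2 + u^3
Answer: A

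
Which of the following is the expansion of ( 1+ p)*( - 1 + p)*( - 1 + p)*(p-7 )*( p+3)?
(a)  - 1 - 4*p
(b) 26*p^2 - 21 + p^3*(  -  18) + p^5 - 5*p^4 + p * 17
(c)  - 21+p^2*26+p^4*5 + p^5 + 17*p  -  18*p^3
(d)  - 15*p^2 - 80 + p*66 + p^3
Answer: b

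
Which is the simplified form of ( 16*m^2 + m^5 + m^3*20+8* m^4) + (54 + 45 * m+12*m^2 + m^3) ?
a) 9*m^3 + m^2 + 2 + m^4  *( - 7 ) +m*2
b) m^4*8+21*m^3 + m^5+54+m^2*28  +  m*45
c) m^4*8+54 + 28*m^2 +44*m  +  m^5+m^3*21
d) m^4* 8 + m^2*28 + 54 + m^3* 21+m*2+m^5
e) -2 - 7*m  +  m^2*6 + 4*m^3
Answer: b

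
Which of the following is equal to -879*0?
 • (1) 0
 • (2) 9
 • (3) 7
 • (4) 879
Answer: 1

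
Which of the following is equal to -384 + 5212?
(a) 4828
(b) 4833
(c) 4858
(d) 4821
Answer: a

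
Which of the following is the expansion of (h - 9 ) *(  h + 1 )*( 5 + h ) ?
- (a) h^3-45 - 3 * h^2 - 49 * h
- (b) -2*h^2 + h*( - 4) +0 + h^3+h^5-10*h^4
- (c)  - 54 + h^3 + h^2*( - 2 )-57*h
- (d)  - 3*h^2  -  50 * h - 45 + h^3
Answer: a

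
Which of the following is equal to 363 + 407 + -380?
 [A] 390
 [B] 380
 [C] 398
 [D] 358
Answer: A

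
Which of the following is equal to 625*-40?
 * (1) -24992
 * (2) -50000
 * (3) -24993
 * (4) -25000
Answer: 4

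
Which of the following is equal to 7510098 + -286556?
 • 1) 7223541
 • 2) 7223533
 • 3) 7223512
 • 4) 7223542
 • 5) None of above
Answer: 4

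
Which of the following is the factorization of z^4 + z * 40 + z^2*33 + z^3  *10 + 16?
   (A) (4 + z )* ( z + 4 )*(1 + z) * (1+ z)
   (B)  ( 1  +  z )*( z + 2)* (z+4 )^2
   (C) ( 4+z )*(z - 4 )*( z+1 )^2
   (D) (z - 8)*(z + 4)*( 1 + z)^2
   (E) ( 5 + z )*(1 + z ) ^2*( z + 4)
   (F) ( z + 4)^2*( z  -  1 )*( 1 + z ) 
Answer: A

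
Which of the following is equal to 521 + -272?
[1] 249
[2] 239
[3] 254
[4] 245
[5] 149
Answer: 1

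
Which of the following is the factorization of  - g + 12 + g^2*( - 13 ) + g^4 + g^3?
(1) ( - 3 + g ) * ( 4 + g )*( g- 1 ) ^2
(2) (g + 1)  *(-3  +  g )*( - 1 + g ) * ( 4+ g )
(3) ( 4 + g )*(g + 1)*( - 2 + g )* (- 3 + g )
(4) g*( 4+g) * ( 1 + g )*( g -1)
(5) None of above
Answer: 2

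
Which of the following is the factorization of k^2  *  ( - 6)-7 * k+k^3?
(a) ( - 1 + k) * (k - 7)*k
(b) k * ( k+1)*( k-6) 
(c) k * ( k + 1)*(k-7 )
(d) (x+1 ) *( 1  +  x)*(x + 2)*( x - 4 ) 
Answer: c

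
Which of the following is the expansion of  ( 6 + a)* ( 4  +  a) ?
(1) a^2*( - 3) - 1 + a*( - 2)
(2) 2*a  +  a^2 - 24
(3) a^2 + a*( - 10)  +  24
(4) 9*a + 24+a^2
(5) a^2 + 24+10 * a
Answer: 5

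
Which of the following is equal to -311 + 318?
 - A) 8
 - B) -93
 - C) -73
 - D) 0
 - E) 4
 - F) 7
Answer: F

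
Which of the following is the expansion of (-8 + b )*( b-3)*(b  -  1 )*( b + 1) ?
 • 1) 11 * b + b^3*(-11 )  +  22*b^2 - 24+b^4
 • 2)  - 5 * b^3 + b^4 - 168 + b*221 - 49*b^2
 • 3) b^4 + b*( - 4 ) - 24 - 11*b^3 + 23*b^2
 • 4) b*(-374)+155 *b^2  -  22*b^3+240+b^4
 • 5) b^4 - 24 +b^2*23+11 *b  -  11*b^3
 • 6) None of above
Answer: 5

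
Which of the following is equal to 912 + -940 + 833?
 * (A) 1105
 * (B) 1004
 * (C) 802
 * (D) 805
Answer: D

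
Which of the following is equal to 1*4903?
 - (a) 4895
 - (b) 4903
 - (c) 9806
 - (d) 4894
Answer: b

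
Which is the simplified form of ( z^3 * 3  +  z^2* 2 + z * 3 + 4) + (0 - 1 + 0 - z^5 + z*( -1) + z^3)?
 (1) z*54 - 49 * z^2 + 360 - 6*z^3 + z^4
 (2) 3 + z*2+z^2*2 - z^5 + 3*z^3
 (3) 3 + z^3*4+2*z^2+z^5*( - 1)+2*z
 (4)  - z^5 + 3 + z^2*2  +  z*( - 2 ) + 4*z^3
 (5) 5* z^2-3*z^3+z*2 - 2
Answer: 3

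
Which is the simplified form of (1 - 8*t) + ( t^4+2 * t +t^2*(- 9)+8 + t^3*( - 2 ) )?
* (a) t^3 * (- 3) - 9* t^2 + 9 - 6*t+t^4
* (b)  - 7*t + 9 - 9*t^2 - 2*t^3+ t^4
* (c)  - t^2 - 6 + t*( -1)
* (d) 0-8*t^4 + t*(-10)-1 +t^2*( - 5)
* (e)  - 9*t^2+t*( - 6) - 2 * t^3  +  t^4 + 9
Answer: e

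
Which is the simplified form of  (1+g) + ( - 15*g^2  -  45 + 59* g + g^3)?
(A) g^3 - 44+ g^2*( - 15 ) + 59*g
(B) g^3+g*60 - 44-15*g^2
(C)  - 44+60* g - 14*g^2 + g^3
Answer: B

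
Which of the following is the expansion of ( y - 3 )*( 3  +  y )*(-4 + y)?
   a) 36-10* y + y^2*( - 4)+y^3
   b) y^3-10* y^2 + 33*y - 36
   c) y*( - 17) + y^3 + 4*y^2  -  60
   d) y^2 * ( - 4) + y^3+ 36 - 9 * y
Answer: d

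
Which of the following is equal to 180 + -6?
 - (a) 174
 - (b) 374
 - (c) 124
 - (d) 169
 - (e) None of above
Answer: a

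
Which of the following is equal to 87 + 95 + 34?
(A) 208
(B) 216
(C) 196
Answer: B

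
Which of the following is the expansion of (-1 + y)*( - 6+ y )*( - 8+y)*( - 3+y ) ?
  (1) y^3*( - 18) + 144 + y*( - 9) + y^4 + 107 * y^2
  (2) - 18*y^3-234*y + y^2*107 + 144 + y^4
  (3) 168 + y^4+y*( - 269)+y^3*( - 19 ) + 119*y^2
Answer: 2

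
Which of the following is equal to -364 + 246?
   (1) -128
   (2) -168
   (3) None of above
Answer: 3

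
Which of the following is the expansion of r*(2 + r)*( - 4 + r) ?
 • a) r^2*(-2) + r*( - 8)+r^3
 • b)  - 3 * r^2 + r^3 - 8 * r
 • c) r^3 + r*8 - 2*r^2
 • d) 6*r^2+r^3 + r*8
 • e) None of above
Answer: a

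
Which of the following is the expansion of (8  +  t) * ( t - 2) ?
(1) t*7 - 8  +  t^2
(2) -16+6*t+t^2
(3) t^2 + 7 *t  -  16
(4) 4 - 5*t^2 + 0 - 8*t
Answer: 2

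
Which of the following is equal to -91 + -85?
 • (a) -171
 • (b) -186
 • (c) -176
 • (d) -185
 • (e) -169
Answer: c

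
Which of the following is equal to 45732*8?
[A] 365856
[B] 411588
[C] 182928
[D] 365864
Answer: A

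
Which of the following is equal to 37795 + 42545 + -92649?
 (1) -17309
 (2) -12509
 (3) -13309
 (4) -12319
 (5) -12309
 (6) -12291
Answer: 5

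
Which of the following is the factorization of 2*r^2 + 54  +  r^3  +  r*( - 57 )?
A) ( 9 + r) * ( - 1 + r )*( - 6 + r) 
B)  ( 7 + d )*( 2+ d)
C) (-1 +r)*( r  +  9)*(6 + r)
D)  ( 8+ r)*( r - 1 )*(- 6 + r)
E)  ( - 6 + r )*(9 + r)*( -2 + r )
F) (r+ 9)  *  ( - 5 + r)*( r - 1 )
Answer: A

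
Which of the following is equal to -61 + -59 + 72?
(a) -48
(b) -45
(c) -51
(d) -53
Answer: a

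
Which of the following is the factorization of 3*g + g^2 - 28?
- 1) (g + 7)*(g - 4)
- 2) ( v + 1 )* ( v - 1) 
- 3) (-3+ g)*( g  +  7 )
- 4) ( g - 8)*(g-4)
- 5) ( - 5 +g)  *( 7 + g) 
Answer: 1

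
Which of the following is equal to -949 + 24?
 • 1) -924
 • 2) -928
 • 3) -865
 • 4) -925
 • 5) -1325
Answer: 4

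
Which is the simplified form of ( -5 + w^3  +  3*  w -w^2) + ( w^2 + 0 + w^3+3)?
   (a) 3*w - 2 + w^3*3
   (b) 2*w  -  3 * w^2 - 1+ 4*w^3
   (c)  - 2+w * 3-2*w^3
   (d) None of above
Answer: d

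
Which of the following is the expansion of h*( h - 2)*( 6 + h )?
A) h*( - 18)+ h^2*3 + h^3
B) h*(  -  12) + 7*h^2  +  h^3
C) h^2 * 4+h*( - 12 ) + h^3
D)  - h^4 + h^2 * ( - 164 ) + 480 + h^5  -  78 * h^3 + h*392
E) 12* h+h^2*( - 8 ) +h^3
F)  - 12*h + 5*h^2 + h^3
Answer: C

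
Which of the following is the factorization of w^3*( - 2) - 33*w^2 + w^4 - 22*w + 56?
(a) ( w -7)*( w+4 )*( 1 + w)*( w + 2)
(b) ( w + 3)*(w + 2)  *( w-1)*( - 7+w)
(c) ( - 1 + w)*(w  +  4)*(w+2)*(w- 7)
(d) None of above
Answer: c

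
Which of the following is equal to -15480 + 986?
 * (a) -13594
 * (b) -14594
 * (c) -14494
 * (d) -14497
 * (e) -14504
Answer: c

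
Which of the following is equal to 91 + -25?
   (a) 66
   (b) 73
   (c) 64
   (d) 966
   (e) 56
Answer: a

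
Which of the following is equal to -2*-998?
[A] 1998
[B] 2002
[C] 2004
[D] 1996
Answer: D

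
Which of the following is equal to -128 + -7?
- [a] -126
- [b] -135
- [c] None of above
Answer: b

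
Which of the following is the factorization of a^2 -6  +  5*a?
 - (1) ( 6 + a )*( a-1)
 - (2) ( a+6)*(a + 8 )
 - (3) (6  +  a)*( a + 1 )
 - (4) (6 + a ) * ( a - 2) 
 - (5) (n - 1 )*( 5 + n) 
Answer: 1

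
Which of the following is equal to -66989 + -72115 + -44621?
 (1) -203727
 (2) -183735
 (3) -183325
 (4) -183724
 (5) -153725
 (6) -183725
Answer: 6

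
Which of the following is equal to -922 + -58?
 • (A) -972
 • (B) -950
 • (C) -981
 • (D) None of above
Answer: D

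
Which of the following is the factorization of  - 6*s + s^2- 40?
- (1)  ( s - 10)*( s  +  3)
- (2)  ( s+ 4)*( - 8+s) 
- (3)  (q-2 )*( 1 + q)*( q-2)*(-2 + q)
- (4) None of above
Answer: 4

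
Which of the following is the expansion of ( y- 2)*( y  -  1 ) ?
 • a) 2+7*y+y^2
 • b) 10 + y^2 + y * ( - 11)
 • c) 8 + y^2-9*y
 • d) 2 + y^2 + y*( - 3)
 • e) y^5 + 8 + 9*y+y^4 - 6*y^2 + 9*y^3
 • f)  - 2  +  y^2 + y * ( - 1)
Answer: d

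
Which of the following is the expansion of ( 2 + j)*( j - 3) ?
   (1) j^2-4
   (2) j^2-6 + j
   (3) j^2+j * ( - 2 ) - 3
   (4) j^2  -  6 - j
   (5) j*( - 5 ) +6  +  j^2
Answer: 4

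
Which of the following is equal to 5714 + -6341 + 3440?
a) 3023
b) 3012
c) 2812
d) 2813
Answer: d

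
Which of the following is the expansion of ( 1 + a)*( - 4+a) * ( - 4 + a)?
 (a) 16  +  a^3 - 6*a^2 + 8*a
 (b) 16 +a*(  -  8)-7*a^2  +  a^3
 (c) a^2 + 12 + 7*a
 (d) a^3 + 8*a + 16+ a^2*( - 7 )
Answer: d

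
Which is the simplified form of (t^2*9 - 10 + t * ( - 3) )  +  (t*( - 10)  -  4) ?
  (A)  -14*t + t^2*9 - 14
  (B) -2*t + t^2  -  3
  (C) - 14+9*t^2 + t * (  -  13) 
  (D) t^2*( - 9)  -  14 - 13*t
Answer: C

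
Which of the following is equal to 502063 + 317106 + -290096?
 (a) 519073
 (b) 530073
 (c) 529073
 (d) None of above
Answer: c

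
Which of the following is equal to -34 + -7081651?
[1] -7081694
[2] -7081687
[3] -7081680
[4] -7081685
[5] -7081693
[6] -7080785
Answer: 4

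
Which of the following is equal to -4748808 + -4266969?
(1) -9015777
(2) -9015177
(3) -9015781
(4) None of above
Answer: 1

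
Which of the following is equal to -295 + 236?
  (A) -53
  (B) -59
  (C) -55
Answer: B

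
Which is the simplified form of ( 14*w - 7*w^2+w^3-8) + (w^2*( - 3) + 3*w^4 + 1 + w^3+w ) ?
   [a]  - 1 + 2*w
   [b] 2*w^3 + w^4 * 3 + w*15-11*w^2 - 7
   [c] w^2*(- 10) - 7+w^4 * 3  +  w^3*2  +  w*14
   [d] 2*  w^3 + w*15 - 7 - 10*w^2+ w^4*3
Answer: d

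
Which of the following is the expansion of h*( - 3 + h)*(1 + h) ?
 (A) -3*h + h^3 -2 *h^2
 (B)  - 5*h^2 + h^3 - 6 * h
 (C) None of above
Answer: A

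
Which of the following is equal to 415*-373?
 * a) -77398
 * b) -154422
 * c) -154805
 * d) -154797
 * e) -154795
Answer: e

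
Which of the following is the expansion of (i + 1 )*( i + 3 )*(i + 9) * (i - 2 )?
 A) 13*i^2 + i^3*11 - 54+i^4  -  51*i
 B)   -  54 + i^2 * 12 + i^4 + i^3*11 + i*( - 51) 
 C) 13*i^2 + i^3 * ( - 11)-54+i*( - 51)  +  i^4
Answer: A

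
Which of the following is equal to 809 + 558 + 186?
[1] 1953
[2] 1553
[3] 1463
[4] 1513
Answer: 2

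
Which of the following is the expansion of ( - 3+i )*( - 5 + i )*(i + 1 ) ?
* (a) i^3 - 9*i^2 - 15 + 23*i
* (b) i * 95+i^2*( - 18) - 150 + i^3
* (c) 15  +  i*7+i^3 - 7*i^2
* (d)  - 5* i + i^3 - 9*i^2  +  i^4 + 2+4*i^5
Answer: c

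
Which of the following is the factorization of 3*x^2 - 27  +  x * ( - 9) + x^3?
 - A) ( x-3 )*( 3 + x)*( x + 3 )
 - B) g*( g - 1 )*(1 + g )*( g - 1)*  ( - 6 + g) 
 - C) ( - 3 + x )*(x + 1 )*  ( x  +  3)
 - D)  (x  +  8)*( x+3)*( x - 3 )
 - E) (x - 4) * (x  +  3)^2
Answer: A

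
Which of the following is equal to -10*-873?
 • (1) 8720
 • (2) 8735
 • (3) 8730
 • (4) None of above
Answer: 3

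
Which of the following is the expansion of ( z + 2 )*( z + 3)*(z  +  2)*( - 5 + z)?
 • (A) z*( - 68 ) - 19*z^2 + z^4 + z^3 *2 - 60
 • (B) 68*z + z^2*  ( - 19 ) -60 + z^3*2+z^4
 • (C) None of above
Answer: A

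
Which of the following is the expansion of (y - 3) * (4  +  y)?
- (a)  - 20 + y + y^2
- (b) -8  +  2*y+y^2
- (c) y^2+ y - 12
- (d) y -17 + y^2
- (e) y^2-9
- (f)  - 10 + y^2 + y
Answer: c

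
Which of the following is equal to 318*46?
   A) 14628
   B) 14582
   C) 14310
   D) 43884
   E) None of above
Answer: A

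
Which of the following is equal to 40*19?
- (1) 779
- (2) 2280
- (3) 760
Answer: 3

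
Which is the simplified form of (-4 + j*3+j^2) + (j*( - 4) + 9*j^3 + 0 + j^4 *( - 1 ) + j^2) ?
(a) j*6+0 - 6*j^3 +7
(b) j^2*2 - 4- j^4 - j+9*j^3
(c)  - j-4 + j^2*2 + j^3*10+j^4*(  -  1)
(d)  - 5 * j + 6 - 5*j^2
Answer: b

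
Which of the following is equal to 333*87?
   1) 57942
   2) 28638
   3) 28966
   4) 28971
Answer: 4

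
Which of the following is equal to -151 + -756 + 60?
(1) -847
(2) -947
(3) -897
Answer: 1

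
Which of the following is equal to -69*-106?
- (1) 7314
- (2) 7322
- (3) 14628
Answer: 1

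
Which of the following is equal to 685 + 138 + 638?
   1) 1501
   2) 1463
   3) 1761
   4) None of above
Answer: 4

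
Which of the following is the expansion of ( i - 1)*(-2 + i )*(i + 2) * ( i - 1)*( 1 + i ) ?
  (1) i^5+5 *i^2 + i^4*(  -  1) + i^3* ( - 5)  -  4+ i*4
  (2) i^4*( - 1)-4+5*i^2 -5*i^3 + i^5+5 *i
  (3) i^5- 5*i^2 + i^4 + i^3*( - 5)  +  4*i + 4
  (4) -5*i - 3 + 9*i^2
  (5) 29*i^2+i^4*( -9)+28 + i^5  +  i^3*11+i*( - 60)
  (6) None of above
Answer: 1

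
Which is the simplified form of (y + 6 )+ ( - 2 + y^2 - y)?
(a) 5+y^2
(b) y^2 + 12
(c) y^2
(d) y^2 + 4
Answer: d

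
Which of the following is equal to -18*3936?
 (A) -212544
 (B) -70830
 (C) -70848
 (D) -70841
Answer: C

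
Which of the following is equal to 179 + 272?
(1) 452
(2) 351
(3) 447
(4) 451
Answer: 4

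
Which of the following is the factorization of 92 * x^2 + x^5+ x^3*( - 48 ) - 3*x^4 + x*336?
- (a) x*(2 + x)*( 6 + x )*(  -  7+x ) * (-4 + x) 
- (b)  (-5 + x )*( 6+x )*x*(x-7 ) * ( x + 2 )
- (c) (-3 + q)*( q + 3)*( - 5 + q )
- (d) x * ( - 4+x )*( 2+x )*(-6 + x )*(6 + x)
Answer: a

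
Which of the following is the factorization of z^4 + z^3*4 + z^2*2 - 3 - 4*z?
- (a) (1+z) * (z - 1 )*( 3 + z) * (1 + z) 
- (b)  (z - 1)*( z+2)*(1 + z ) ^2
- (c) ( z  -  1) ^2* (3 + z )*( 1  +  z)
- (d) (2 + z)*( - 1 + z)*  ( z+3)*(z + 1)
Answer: a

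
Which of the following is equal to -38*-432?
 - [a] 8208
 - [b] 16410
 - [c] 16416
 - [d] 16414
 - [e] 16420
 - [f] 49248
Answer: c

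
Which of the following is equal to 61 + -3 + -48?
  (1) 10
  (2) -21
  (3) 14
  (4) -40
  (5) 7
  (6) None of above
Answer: 1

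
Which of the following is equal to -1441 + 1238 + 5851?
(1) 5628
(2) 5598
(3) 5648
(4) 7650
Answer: 3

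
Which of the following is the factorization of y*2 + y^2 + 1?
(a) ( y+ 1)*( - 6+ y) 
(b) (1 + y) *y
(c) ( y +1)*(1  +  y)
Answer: c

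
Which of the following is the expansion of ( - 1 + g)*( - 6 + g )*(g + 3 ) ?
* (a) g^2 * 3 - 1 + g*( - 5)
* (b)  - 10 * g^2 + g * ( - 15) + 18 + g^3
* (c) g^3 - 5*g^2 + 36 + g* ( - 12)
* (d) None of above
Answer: d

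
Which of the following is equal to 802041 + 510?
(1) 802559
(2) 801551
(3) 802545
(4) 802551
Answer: 4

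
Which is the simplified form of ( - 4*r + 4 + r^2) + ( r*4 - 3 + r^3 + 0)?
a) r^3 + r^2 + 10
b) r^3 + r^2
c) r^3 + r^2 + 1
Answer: c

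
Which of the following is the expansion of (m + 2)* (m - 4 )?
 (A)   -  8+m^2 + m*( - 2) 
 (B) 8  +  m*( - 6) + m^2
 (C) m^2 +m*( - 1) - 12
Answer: A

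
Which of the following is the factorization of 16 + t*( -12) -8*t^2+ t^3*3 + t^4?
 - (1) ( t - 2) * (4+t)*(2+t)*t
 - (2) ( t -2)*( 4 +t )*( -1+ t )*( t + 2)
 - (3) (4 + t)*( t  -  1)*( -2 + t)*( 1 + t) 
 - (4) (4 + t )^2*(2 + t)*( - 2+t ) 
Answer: 2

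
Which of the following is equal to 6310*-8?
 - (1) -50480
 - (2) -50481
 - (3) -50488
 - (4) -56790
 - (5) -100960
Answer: 1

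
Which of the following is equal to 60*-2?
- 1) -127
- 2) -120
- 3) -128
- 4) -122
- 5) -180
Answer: 2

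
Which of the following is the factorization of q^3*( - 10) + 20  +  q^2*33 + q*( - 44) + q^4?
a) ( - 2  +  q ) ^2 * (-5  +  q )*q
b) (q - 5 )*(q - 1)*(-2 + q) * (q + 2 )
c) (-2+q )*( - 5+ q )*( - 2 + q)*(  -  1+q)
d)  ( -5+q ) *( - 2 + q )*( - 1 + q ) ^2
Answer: c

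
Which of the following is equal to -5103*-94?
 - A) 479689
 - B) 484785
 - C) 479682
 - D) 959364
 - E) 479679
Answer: C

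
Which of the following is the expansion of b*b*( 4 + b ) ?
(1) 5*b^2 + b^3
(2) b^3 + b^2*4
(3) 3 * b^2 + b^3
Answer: 2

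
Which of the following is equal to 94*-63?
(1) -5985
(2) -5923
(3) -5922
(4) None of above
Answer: 3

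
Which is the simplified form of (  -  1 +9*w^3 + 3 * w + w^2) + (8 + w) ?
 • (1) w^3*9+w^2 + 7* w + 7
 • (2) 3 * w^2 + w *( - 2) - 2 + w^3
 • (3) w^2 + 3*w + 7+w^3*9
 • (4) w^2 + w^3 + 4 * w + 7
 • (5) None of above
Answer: 5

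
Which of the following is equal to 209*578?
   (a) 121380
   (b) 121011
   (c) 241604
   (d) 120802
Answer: d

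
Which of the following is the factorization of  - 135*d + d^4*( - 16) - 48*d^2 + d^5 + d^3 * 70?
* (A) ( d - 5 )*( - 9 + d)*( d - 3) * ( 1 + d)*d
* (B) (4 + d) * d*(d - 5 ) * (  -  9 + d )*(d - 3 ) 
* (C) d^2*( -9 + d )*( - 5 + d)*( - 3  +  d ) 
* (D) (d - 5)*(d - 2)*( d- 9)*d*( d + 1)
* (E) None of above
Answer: A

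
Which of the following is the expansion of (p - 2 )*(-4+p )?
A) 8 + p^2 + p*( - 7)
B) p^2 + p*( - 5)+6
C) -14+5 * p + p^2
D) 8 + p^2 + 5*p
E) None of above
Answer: E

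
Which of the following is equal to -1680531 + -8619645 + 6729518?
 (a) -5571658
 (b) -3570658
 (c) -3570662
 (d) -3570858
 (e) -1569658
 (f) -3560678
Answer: b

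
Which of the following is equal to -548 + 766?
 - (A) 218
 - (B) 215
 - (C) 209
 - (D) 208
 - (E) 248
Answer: A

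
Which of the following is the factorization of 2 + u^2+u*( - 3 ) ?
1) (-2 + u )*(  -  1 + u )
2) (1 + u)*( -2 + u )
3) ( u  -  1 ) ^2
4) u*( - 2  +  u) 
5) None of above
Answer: 1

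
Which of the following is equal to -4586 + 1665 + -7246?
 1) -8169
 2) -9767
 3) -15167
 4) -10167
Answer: 4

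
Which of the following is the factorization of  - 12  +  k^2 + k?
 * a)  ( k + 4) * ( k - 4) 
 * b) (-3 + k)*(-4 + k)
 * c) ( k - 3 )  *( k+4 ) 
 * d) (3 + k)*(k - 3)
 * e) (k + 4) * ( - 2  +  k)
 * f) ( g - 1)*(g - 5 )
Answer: c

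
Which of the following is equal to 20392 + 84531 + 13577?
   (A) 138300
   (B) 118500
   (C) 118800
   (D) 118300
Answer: B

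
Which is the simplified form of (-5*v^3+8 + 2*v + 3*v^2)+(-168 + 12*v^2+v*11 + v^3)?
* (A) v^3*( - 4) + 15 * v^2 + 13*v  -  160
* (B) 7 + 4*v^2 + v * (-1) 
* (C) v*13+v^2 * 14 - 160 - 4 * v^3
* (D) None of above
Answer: A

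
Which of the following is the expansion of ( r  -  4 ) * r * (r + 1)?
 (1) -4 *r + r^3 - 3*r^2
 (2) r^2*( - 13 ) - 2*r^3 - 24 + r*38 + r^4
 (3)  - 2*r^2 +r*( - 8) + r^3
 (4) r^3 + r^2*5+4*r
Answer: 1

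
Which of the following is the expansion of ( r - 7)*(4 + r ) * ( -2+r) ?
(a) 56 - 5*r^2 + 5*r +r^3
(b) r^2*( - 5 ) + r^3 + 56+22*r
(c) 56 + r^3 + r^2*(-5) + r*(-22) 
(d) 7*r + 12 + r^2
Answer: c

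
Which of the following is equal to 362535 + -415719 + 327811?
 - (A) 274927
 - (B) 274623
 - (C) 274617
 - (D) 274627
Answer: D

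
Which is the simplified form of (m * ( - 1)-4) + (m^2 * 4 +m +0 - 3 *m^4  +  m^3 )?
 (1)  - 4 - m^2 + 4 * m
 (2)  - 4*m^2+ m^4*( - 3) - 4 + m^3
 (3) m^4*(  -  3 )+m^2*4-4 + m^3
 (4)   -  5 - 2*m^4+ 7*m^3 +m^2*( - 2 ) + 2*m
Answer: 3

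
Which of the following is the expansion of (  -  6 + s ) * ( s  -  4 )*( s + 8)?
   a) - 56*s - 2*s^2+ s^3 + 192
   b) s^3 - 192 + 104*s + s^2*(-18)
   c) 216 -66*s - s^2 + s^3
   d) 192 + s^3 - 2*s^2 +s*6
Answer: a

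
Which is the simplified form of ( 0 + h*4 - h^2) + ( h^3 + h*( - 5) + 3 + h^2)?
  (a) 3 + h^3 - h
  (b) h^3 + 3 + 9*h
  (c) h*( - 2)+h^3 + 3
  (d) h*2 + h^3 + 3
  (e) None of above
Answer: a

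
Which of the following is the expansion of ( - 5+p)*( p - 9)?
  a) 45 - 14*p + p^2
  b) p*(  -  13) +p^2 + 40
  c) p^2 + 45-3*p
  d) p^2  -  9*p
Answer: a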